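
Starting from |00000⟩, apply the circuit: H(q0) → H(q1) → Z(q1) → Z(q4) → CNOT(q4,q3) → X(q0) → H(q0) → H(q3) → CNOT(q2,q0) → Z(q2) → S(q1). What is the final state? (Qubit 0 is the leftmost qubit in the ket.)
1/2|00000⟩ + 1/2|00010⟩ - (1/2)i|01000⟩ - (1/2)i|01010⟩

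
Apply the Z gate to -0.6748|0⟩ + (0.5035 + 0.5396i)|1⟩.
-0.6748|0⟩ + (-0.5035 - 0.5396i)|1⟩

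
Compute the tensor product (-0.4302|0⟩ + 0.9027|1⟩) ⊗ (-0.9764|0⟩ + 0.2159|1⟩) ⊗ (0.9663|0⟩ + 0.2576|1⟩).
0.4059|000⟩ + 0.1082|001⟩ - 0.08975|010⟩ - 0.02393|011⟩ - 0.8517|100⟩ - 0.227|101⟩ + 0.1883|110⟩ + 0.0502|111⟩

amp(|b₁b₂…⟩) = product of the factor amplitudes for bits b₁, b₂, …; only kets whose every factor amplitude is nonzero survive.
|000⟩: (-0.4302)(-0.9764)(0.9663) = 0.4059
|001⟩: (-0.4302)(-0.9764)(0.2576) = 0.1082
|010⟩: (-0.4302)(0.2159)(0.9663) = -0.08975
|011⟩: (-0.4302)(0.2159)(0.2576) = -0.02393
|100⟩: (0.9027)(-0.9764)(0.9663) = -0.8517
|101⟩: (0.9027)(-0.9764)(0.2576) = -0.227
|110⟩: (0.9027)(0.2159)(0.9663) = 0.1883
|111⟩: (0.9027)(0.2159)(0.2576) = 0.0502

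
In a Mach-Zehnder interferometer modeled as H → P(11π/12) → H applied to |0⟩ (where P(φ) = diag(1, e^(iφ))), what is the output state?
(0.01704 + 0.1294i)|0⟩ + (0.983 - 0.1294i)|1⟩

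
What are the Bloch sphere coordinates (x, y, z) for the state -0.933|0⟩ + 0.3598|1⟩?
(-0.6714, 0, 0.741)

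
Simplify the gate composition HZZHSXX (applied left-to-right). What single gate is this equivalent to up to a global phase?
S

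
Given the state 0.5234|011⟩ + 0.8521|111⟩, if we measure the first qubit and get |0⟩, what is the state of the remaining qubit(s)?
|11⟩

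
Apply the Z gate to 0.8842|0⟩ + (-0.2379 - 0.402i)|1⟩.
0.8842|0⟩ + (0.2379 + 0.402i)|1⟩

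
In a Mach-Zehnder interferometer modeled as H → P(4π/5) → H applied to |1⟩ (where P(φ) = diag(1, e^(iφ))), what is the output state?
(0.9045 - 0.2939i)|0⟩ + (0.09549 + 0.2939i)|1⟩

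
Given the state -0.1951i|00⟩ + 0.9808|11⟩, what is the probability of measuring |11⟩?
0.962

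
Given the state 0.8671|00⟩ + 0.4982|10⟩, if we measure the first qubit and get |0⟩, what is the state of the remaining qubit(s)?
|0⟩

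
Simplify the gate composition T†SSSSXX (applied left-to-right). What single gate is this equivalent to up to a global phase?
T†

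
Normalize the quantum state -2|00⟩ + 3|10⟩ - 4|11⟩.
-0.3714|00⟩ + 0.5571|10⟩ - 0.7428|11⟩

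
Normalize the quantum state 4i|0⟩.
i|0⟩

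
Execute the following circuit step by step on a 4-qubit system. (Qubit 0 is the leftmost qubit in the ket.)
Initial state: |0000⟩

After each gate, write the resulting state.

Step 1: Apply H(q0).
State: 1/√2|0000⟩ + 1/√2|1000⟩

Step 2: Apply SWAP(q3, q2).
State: 1/√2|0000⟩ + 1/√2|1000⟩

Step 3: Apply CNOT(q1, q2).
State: 1/√2|0000⟩ + 1/√2|1000⟩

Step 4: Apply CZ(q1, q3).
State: 1/√2|0000⟩ + 1/√2|1000⟩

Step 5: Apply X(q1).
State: 1/√2|0100⟩ + 1/√2|1100⟩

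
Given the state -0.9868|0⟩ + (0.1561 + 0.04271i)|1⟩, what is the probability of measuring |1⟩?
0.02619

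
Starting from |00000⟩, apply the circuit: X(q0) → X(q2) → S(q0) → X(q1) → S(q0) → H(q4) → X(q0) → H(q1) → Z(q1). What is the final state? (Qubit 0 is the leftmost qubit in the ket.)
-1/2|00100⟩ - 1/2|00101⟩ - 1/2|01100⟩ - 1/2|01101⟩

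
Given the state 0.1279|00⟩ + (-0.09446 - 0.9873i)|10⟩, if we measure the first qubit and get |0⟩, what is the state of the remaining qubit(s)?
|0⟩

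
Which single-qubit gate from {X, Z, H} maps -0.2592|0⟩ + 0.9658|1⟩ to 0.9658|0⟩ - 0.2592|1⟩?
X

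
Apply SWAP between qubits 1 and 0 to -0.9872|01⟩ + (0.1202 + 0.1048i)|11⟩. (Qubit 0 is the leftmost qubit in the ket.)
-0.9872|10⟩ + (0.1202 + 0.1048i)|11⟩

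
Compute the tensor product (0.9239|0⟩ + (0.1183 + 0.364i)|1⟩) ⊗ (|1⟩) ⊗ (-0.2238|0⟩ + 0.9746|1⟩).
-0.2068|010⟩ + 0.9004|011⟩ + (-0.02648 - 0.08146i)|110⟩ + (0.1153 + 0.3548i)|111⟩

amp(|b₁b₂…⟩) = product of the factor amplitudes for bits b₁, b₂, …; only kets whose every factor amplitude is nonzero survive.
|010⟩: (0.9239)(1)(-0.2238) = -0.2068
|011⟩: (0.9239)(1)(0.9746) = 0.9004
|110⟩: (0.1183 + 0.364i)(1)(-0.2238) = (-0.02648 - 0.08146i)
|111⟩: (0.1183 + 0.364i)(1)(0.9746) = (0.1153 + 0.3548i)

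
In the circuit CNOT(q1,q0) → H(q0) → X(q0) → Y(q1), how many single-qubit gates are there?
3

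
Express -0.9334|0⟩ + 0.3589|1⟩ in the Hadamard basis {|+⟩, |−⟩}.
-0.4062|+⟩ - 0.9138|−⟩

With |ψ⟩ = α|0⟩ + β|1⟩, the Hadamard-basis coefficients are ⟨+|ψ⟩ = (α + β)/√2 and ⟨−|ψ⟩ = (α − β)/√2.
Here α = -0.9334, β = 0.3589: (α + β)/√2 = -0.4062, (α − β)/√2 = -0.9138.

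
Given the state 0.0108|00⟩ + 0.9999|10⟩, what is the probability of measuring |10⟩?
0.9998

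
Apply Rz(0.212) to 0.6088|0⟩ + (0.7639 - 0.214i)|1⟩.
(0.6054 - 0.06441i)|0⟩ + (0.7823 - 0.132i)|1⟩

Rz(0.212) = [[e^(−iθ/2), 0], [0, e^(iθ/2)]] with e^(±iθ/2) = cos(θ/2) ± i·sin(θ/2); θ = 0.212, cos(θ/2) ≈ 0.994387, sin(θ/2) ≈ 0.105802.
With a = amp(|0⟩) = 0.6088 and b = amp(|1⟩) = (0.7639 - 0.214i):
new amp(|0⟩) = (0.994387 - 0.105802i)·a = (0.6054 - 0.06441i)
new amp(|1⟩) = (0.994387 + 0.105802i)·b = (0.7823 - 0.132i)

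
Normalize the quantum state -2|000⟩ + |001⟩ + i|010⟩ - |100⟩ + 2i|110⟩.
-0.603|000⟩ + 0.3015|001⟩ + 0.3015i|010⟩ - 0.3015|100⟩ + 0.603i|110⟩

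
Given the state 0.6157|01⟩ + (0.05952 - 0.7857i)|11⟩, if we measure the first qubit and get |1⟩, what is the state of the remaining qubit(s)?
(0.07554 - 0.9971i)|1⟩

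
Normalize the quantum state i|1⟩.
i|1⟩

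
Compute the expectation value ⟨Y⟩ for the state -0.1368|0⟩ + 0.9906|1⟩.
0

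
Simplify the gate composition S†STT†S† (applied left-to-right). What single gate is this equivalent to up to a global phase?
S†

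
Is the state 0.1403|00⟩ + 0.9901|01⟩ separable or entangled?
Separable

Writing the state as a|00⟩ + b|01⟩ + c|10⟩ + d|11⟩, it is a product state iff ad − bc = 0.
Here (a, b, c, d) = (0.1403, 0.9901, 0, 0): ad − bc = (0.1403)(0) − (0.9901)(0) = 0, so the state is separable.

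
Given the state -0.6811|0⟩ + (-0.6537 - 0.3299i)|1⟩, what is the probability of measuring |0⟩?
0.4639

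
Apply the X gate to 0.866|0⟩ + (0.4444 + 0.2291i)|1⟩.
(0.4444 + 0.2291i)|0⟩ + 0.866|1⟩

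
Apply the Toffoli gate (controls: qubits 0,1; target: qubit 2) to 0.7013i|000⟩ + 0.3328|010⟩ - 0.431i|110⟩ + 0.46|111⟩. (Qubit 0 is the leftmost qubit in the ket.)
0.7013i|000⟩ + 0.3328|010⟩ + 0.46|110⟩ - 0.431i|111⟩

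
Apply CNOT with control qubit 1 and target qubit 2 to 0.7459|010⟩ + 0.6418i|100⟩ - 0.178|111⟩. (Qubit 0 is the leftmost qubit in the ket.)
0.7459|011⟩ + 0.6418i|100⟩ - 0.178|110⟩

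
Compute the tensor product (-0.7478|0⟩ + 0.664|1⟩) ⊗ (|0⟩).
-0.7478|00⟩ + 0.664|10⟩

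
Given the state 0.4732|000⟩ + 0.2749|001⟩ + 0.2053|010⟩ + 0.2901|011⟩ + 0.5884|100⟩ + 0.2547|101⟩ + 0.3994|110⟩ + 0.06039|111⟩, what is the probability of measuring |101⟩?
0.06487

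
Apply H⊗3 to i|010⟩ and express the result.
(1/√8)i|000⟩ + (1/√8)i|001⟩ - (1/√8)i|010⟩ - (1/√8)i|011⟩ + (1/√8)i|100⟩ + (1/√8)i|101⟩ - (1/√8)i|110⟩ - (1/√8)i|111⟩

H⊗3 gives amp(|y⟩) = (1/2√2) Σ_x (−1)^(x·y) amp(|x⟩), where x·y is the number of positions in which both x and y have a 1.
|000⟩: (i)/(2√2) = (1/√8)i
|001⟩: (i)/(2√2) = (1/√8)i
|010⟩: (-i)/(2√2) = -(1/√8)i
|011⟩: (-i)/(2√2) = -(1/√8)i
|100⟩: (i)/(2√2) = (1/√8)i
|101⟩: (i)/(2√2) = (1/√8)i
|110⟩: (-i)/(2√2) = -(1/√8)i
|111⟩: (-i)/(2√2) = -(1/√8)i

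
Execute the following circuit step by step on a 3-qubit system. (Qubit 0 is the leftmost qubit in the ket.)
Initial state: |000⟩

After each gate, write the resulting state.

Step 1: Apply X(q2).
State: |001⟩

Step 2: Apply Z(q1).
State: |001⟩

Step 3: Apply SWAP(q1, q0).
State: |001⟩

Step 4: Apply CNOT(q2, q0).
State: |101⟩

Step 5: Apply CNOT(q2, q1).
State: |111⟩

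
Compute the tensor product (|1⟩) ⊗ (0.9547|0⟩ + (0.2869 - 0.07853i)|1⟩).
0.9547|10⟩ + (0.2869 - 0.07853i)|11⟩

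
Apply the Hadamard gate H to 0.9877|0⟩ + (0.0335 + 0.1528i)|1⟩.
(0.7221 + 0.108i)|0⟩ + (0.6747 - 0.108i)|1⟩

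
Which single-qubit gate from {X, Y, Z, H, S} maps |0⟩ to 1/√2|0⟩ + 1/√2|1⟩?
H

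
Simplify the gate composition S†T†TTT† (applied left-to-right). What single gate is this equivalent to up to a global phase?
S†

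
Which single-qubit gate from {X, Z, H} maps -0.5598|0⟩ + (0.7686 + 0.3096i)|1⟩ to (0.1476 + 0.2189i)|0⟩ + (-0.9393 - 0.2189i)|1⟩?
H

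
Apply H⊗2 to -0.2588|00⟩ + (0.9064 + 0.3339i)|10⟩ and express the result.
(0.3238 + 0.167i)|00⟩ + (0.3238 + 0.167i)|01⟩ + (-0.5826 - 0.167i)|10⟩ + (-0.5826 - 0.167i)|11⟩

H⊗2 gives amp(|y⟩) = (1/2) Σ_x (−1)^(x·y) amp(|x⟩), where x·y is the number of positions in which both x and y have a 1.
|00⟩: (-0.2588 + (0.9064 + 0.3339i))/2 = (0.3238 + 0.167i)
|01⟩: (-0.2588 + (0.9064 + 0.3339i))/2 = (0.3238 + 0.167i)
|10⟩: (-0.2588 - (0.9064 + 0.3339i))/2 = (-0.5826 - 0.167i)
|11⟩: (-0.2588 - (0.9064 + 0.3339i))/2 = (-0.5826 - 0.167i)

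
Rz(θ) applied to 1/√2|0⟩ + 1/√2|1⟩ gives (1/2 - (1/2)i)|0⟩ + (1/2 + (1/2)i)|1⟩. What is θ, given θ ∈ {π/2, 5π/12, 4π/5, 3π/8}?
π/2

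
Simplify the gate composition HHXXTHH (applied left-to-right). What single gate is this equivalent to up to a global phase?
T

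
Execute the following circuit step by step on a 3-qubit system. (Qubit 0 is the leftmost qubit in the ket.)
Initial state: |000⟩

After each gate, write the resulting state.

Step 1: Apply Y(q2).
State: i|001⟩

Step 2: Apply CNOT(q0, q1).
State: i|001⟩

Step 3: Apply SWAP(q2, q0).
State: i|100⟩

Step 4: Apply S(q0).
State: -|100⟩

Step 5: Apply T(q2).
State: -|100⟩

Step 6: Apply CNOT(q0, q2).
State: -|101⟩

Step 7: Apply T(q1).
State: -|101⟩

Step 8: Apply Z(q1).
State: -|101⟩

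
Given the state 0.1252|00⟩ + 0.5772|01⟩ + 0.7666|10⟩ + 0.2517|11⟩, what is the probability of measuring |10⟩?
0.5877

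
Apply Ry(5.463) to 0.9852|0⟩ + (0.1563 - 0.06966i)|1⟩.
(-0.9658 + 0.02777i)|0⟩ + (0.2495 + 0.06388i)|1⟩

Ry(5.463) = [[cos(θ/2), −sin(θ/2)], [sin(θ/2), cos(θ/2)]]; θ = 5.463, cos(θ/2) ≈ -0.917084, sin(θ/2) ≈ 0.398694.
With a = amp(|0⟩) = 0.9852 and b = amp(|1⟩) = (0.1563 - 0.06966i):
new amp(|0⟩) = (-0.917084)·a + (-0.398694)·b = (-0.9658 + 0.02777i)
new amp(|1⟩) = (0.398694)·a + (-0.917084)·b = (0.2495 + 0.06388i)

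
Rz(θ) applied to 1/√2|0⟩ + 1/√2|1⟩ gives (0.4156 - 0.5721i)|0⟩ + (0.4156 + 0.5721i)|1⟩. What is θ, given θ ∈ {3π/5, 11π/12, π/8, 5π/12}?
3π/5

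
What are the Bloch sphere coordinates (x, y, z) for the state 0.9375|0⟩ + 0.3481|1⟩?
(0.6527, 0, 0.7577)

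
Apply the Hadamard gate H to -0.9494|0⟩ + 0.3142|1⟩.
-0.4492|0⟩ - 0.8935|1⟩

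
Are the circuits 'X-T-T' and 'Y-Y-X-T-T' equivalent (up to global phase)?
Yes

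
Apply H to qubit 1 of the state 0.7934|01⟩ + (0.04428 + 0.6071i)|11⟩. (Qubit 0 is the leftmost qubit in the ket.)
0.561|00⟩ - 0.561|01⟩ + (0.03131 + 0.4293i)|10⟩ + (-0.03131 - 0.4293i)|11⟩

H on qubit 1 mixes each pair of kets that differ only in qubit 1: amplitudes (a, b) of (|…0…⟩, |…1…⟩) become ((a + b)/√2, (a − b)/√2). Kets absent from the input have amplitude 0.
(|00⟩, |01⟩): (a, b) = (0, 0.7934) → (0.561, -0.561)
(|10⟩, |11⟩): (a, b) = (0, (0.04428 + 0.6071i)) → ((0.03131 + 0.4293i), (-0.03131 - 0.4293i))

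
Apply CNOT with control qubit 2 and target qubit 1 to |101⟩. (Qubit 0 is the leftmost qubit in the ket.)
|111⟩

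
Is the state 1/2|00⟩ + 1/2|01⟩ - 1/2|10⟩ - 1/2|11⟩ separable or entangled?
Separable

Writing the state as a|00⟩ + b|01⟩ + c|10⟩ + d|11⟩, it is a product state iff ad − bc = 0.
Here (a, b, c, d) = (1/2, 1/2, -1/2, -1/2): ad − bc = (1/2)(-1/2) − (1/2)(-1/2) = 0, so the state is separable.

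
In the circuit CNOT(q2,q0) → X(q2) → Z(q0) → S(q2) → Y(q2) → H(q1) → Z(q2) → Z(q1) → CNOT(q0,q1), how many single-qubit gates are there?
7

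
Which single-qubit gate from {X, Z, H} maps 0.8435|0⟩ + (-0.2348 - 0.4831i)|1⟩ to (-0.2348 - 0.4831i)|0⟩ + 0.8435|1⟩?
X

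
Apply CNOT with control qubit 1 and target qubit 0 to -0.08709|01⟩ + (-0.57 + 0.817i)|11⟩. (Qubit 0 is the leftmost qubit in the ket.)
(-0.57 + 0.817i)|01⟩ - 0.08709|11⟩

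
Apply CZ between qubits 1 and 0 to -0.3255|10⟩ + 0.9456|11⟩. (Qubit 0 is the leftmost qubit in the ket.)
-0.3255|10⟩ - 0.9456|11⟩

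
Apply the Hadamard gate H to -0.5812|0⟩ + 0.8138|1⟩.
0.1645|0⟩ - 0.9864|1⟩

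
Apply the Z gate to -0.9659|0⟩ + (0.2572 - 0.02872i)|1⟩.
-0.9659|0⟩ + (-0.2572 + 0.02872i)|1⟩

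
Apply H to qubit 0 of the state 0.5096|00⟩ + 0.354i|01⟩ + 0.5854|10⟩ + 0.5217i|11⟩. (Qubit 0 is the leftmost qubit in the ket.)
0.7743|00⟩ + 0.6192i|01⟩ - 0.0536|10⟩ - 0.1186i|11⟩

H on qubit 0 mixes each pair of kets that differ only in qubit 0: amplitudes (a, b) of (|…0…⟩, |…1…⟩) become ((a + b)/√2, (a − b)/√2). Kets absent from the input have amplitude 0.
(|00⟩, |10⟩): (a, b) = (0.5096, 0.5854) → (0.7743, -0.0536)
(|01⟩, |11⟩): (a, b) = (0.354i, 0.5217i) → (0.6192i, -0.1186i)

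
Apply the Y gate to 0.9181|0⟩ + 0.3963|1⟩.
-0.3963i|0⟩ + 0.9181i|1⟩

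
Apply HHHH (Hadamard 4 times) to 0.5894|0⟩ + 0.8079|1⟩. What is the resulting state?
0.5894|0⟩ + 0.8079|1⟩

H² = I, so an even number of Hadamards cancels: H^4 = I and the state is unchanged.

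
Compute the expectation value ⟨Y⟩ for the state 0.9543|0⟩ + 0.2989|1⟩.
0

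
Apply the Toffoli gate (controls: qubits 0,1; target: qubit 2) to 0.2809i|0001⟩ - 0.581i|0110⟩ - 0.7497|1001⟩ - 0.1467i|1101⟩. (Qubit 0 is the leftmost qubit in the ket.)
0.2809i|0001⟩ - 0.581i|0110⟩ - 0.7497|1001⟩ - 0.1467i|1111⟩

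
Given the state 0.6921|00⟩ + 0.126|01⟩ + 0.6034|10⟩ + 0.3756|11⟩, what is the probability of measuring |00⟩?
0.479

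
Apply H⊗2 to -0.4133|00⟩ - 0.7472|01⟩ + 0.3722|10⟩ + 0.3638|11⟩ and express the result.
-0.2123|00⟩ + 0.1712|01⟩ - 0.9483|10⟩ + 0.1628|11⟩

H⊗2 gives amp(|y⟩) = (1/2) Σ_x (−1)^(x·y) amp(|x⟩), where x·y is the number of positions in which both x and y have a 1.
|00⟩: (-0.4133 - 0.7472 + 0.3722 + 0.3638)/2 = -0.2123
|01⟩: (-0.4133 + 0.7472 + 0.3722 - 0.3638)/2 = 0.1712
|10⟩: (-0.4133 - 0.7472 - 0.3722 - 0.3638)/2 = -0.9483
|11⟩: (-0.4133 + 0.7472 - 0.3722 + 0.3638)/2 = 0.1628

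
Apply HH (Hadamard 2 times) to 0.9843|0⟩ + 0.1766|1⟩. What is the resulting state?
0.9843|0⟩ + 0.1766|1⟩

H² = I, so an even number of Hadamards cancels: H^2 = I and the state is unchanged.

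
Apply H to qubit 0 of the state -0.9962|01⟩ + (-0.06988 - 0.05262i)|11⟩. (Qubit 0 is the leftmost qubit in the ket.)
(-0.7538 - 0.03721i)|01⟩ + (-0.655 + 0.03721i)|11⟩

H on qubit 0 mixes each pair of kets that differ only in qubit 0: amplitudes (a, b) of (|…0…⟩, |…1…⟩) become ((a + b)/√2, (a − b)/√2). Kets absent from the input have amplitude 0.
(|01⟩, |11⟩): (a, b) = (-0.9962, (-0.06988 - 0.05262i)) → ((-0.7538 - 0.03721i), (-0.655 + 0.03721i))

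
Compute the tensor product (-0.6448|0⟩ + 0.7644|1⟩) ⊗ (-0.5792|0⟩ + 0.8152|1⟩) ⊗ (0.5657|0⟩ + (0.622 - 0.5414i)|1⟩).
0.2113|000⟩ + (0.2323 - 0.2022i)|001⟩ - 0.2974|010⟩ + (-0.3269 + 0.2846i)|011⟩ - 0.2505|100⟩ + (-0.2754 + 0.2397i)|101⟩ + 0.3525|110⟩ + (0.3876 - 0.3374i)|111⟩

amp(|b₁b₂…⟩) = product of the factor amplitudes for bits b₁, b₂, …; only kets whose every factor amplitude is nonzero survive.
|000⟩: (-0.6448)(-0.5792)(0.5657) = 0.2113
|001⟩: (-0.6448)(-0.5792)(0.622 - 0.5414i) = (0.2323 - 0.2022i)
|010⟩: (-0.6448)(0.8152)(0.5657) = -0.2974
|011⟩: (-0.6448)(0.8152)(0.622 - 0.5414i) = (-0.3269 + 0.2846i)
|100⟩: (0.7644)(-0.5792)(0.5657) = -0.2505
|101⟩: (0.7644)(-0.5792)(0.622 - 0.5414i) = (-0.2754 + 0.2397i)
|110⟩: (0.7644)(0.8152)(0.5657) = 0.3525
|111⟩: (0.7644)(0.8152)(0.622 - 0.5414i) = (0.3876 - 0.3374i)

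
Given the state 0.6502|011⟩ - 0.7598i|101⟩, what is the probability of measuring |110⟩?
0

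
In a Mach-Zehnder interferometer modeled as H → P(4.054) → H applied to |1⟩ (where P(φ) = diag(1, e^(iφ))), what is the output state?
(0.8059 + 0.3955i)|0⟩ + (0.1941 - 0.3955i)|1⟩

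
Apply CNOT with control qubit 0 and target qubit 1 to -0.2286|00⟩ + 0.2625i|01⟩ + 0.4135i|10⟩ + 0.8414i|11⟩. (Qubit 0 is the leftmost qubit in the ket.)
-0.2286|00⟩ + 0.2625i|01⟩ + 0.8414i|10⟩ + 0.4135i|11⟩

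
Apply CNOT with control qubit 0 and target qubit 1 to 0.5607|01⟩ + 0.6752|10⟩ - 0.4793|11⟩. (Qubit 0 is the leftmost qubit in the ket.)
0.5607|01⟩ - 0.4793|10⟩ + 0.6752|11⟩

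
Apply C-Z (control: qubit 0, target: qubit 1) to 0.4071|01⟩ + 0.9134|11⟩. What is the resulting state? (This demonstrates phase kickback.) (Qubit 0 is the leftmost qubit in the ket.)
0.4071|01⟩ - 0.9134|11⟩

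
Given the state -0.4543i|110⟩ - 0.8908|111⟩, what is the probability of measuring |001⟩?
0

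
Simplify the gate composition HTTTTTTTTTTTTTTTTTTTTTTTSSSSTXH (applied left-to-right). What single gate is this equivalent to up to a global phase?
Z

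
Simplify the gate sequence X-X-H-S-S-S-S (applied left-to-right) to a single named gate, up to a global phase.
H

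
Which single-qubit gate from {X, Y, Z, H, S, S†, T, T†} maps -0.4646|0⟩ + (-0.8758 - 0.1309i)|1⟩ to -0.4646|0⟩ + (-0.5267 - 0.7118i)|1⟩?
T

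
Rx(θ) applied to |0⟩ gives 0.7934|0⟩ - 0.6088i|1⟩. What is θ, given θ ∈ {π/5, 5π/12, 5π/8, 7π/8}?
5π/12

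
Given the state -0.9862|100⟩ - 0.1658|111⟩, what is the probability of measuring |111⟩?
0.02749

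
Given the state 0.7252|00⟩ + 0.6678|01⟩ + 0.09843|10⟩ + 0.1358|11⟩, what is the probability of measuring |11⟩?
0.01844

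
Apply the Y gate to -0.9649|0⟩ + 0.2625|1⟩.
-0.2625i|0⟩ - 0.9649i|1⟩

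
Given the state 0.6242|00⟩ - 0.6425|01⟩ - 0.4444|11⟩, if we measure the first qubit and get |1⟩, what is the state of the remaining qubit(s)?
-|1⟩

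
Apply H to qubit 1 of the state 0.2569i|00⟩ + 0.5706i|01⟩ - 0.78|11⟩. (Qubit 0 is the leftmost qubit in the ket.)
0.5851i|00⟩ - 0.2218i|01⟩ - 0.5515|10⟩ + 0.5515|11⟩

H on qubit 1 mixes each pair of kets that differ only in qubit 1: amplitudes (a, b) of (|…0…⟩, |…1…⟩) become ((a + b)/√2, (a − b)/√2). Kets absent from the input have amplitude 0.
(|00⟩, |01⟩): (a, b) = (0.2569i, 0.5706i) → (0.5851i, -0.2218i)
(|10⟩, |11⟩): (a, b) = (0, -0.78) → (-0.5515, 0.5515)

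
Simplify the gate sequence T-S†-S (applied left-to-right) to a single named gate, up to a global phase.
T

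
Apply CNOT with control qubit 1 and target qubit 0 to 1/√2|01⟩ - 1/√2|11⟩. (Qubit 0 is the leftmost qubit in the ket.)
-1/√2|01⟩ + 1/√2|11⟩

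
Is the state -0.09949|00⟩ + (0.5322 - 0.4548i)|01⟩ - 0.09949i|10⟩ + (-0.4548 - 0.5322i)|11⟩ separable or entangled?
Entangled

Writing the state as a|00⟩ + b|01⟩ + c|10⟩ + d|11⟩, it is a product state iff ad − bc = 0.
Here (a, b, c, d) = (-0.09949, (0.5322 - 0.4548i), -0.09949i, (-0.4548 - 0.5322i)): ad − bc = (-0.09949)(-0.4548 - 0.5322i) − (0.5322 - 0.4548i)(-0.09949i) = (0.0905 + 0.1059i) ≠ 0, so the state is entangled.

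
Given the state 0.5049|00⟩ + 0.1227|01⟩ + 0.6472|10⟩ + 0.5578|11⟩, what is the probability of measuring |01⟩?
0.01506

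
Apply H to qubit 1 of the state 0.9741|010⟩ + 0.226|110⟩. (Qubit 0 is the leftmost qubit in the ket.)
0.6888|000⟩ - 0.6888|010⟩ + 0.1598|100⟩ - 0.1598|110⟩

H on qubit 1 mixes each pair of kets that differ only in qubit 1: amplitudes (a, b) of (|…0…⟩, |…1…⟩) become ((a + b)/√2, (a − b)/√2). Kets absent from the input have amplitude 0.
(|000⟩, |010⟩): (a, b) = (0, 0.9741) → (0.6888, -0.6888)
(|100⟩, |110⟩): (a, b) = (0, 0.226) → (0.1598, -0.1598)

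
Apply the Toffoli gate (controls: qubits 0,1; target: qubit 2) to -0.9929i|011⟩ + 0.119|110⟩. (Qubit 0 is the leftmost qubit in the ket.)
-0.9929i|011⟩ + 0.119|111⟩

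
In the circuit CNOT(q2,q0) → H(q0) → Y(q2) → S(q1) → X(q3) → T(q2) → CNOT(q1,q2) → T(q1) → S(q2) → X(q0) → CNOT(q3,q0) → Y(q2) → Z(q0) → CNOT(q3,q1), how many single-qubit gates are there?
10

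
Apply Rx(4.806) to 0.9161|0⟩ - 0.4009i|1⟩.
-0.9473|0⟩ - 0.3203i|1⟩

Rx(4.806) = [[cos(θ/2), −i·sin(θ/2)], [−i·sin(θ/2), cos(θ/2)]]; θ = 4.806, cos(θ/2) ≈ -0.739417, sin(θ/2) ≈ 0.673248.
With a = amp(|0⟩) = 0.9161 and b = amp(|1⟩) = -0.4009i:
new amp(|0⟩) = (-0.739417)·a + (-0.673248i)·b = -0.9473
new amp(|1⟩) = (-0.673248i)·a + (-0.739417)·b = -0.3203i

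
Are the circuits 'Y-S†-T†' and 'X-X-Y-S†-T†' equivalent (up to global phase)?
Yes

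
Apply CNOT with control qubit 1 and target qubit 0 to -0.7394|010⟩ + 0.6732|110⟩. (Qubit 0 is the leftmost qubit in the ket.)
0.6732|010⟩ - 0.7394|110⟩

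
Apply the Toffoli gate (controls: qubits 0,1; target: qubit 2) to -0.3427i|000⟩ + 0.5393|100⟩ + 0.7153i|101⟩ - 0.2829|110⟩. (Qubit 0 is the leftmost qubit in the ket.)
-0.3427i|000⟩ + 0.5393|100⟩ + 0.7153i|101⟩ - 0.2829|111⟩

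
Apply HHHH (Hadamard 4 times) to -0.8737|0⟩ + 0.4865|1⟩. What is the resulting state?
-0.8737|0⟩ + 0.4865|1⟩

H² = I, so an even number of Hadamards cancels: H^4 = I and the state is unchanged.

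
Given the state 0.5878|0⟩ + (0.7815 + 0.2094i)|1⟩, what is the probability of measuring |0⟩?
0.3455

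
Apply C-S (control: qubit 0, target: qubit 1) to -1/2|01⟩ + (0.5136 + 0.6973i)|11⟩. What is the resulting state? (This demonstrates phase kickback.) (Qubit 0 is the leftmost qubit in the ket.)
-1/2|01⟩ + (-0.6973 + 0.5136i)|11⟩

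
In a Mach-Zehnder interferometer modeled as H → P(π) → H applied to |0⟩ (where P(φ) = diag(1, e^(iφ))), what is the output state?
|1⟩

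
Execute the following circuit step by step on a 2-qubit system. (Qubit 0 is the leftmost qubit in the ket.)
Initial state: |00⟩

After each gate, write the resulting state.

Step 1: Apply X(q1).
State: |01⟩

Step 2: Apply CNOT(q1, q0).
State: |11⟩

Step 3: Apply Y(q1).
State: -i|10⟩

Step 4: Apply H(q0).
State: -(1/√2)i|00⟩ + (1/√2)i|10⟩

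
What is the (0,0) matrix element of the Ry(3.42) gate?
-0.1388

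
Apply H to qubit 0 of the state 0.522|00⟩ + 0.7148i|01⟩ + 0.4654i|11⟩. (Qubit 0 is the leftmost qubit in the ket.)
0.3691|00⟩ + 0.8345i|01⟩ + 0.3691|10⟩ + 0.1764i|11⟩

H on qubit 0 mixes each pair of kets that differ only in qubit 0: amplitudes (a, b) of (|…0…⟩, |…1…⟩) become ((a + b)/√2, (a − b)/√2). Kets absent from the input have amplitude 0.
(|00⟩, |10⟩): (a, b) = (0.522, 0) → (0.3691, 0.3691)
(|01⟩, |11⟩): (a, b) = (0.7148i, 0.4654i) → (0.8345i, 0.1764i)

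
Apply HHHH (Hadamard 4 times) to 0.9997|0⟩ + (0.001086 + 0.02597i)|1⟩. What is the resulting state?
0.9997|0⟩ + (0.001086 + 0.02597i)|1⟩

H² = I, so an even number of Hadamards cancels: H^4 = I and the state is unchanged.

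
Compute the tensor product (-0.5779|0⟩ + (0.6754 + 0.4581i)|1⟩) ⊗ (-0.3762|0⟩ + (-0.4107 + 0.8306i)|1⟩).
0.2174|00⟩ + (0.2373 - 0.48i)|01⟩ + (-0.2541 - 0.1723i)|10⟩ + (-0.6579 + 0.3728i)|11⟩

amp(|b₁b₂…⟩) = product of the factor amplitudes for bits b₁, b₂, …; only kets whose every factor amplitude is nonzero survive.
|00⟩: (-0.5779)(-0.3762) = 0.2174
|01⟩: (-0.5779)(-0.4107 + 0.8306i) = (0.2373 - 0.48i)
|10⟩: (0.6754 + 0.4581i)(-0.3762) = (-0.2541 - 0.1723i)
|11⟩: (0.6754 + 0.4581i)(-0.4107 + 0.8306i) = (-0.6579 + 0.3728i)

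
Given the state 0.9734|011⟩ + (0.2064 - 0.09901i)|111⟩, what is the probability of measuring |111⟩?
0.0524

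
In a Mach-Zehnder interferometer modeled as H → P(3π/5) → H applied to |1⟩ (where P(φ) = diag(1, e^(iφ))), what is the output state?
(0.6545 - 0.4755i)|0⟩ + (0.3455 + 0.4755i)|1⟩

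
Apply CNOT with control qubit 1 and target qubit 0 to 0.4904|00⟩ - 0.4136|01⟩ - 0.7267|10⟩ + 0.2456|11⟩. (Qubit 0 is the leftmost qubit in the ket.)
0.4904|00⟩ + 0.2456|01⟩ - 0.7267|10⟩ - 0.4136|11⟩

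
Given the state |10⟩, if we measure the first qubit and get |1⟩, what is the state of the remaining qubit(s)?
|0⟩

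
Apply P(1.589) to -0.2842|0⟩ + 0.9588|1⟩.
-0.2842|0⟩ + (-0.01745 + 0.9586i)|1⟩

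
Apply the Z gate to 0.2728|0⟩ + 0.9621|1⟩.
0.2728|0⟩ - 0.9621|1⟩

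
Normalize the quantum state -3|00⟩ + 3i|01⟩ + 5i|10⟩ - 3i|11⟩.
-0.416|00⟩ + 0.416i|01⟩ + 0.6934i|10⟩ - 0.416i|11⟩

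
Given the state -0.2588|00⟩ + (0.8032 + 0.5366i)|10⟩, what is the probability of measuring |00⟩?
0.06698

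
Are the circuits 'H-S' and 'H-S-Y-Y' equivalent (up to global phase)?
Yes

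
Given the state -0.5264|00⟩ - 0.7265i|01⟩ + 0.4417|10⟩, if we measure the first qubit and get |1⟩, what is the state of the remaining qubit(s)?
|0⟩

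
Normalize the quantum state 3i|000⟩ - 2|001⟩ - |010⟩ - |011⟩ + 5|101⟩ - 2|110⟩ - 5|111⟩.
0.3612i|000⟩ - 0.2408|001⟩ - 0.1204|010⟩ - 0.1204|011⟩ + 0.6019|101⟩ - 0.2408|110⟩ - 0.6019|111⟩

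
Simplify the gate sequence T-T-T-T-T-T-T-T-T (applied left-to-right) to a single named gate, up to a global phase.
T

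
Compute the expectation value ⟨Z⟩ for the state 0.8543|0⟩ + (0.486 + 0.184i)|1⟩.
0.4598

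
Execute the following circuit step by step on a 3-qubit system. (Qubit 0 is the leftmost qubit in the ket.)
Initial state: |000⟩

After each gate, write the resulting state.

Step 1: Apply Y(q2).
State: i|001⟩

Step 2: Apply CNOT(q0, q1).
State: i|001⟩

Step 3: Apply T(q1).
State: i|001⟩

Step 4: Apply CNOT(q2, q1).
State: i|011⟩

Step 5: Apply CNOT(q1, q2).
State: i|010⟩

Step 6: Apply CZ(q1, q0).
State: i|010⟩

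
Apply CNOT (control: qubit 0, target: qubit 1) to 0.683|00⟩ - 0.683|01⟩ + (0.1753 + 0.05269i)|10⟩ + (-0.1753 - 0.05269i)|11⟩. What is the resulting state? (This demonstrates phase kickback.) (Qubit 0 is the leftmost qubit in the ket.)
0.683|00⟩ - 0.683|01⟩ + (-0.1753 - 0.05269i)|10⟩ + (0.1753 + 0.05269i)|11⟩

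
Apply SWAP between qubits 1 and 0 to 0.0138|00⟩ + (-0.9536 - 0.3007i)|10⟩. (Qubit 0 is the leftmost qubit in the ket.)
0.0138|00⟩ + (-0.9536 - 0.3007i)|01⟩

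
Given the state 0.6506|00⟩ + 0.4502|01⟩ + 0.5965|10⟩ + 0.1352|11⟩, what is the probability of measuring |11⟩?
0.01828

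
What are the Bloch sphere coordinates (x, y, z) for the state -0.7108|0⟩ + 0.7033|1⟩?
(-0.9998, 0, 0.01061)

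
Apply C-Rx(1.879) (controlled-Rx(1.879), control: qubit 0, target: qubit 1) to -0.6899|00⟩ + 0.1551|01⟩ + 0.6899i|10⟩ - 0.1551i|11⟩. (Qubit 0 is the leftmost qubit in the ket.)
-0.6899|00⟩ + 0.1551|01⟩ + (-0.1252 + 0.4072i)|10⟩ + (0.5569 - 0.09154i)|11⟩

C-Rx(1.879) leaves the control-|0⟩ kets |00⟩, |01⟩ unchanged and applies Rx(1.879) to qubit 1 on the control-|1⟩ pair (|10⟩, |11⟩).
Rx(1.879) = [[cos(θ/2), −i·sin(θ/2)], [−i·sin(θ/2), cos(θ/2)]]; θ = 1.879, cos(θ/2) ≈ 0.590192, sin(θ/2) ≈ 0.807263.
With a = amp(|10⟩) = 0.6899i and b = amp(|11⟩) = -0.1551i:
new amp(|10⟩) = (0.590192)·a + (-0.807263i)·b = (-0.1252 + 0.4072i)
new amp(|11⟩) = (-0.807263i)·a + (0.590192)·b = (0.5569 - 0.09154i)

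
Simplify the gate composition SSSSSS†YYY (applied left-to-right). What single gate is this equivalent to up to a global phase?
Y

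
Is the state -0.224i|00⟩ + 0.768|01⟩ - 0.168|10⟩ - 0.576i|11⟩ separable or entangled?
Separable

Writing the state as a|00⟩ + b|01⟩ + c|10⟩ + d|11⟩, it is a product state iff ad − bc = 0.
Here (a, b, c, d) = (-0.224i, 0.768, -0.168, -0.576i): ad − bc = (-0.224i)(-0.576i) − (0.768)(-0.168) = 0, so the state is separable.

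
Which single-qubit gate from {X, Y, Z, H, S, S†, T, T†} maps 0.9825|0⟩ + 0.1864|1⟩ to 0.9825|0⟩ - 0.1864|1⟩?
Z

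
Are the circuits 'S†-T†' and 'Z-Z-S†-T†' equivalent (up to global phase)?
Yes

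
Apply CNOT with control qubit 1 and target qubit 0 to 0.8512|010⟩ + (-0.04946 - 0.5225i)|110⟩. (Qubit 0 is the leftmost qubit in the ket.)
(-0.04946 - 0.5225i)|010⟩ + 0.8512|110⟩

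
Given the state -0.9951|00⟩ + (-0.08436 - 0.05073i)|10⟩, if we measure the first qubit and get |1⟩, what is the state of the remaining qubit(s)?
(-0.857 - 0.5153i)|0⟩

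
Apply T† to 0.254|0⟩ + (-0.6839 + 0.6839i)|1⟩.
0.254|0⟩ + 0.9672i|1⟩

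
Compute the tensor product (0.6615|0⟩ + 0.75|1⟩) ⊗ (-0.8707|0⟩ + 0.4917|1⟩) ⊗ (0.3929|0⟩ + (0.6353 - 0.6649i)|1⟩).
-0.2263|000⟩ + (-0.3659 + 0.383i)|001⟩ + 0.1278|010⟩ + (0.2066 - 0.2163i)|011⟩ - 0.2566|100⟩ + (-0.4149 + 0.4342i)|101⟩ + 0.1449|110⟩ + (0.2343 - 0.2452i)|111⟩

amp(|b₁b₂…⟩) = product of the factor amplitudes for bits b₁, b₂, …; only kets whose every factor amplitude is nonzero survive.
|000⟩: (0.6615)(-0.8707)(0.3929) = -0.2263
|001⟩: (0.6615)(-0.8707)(0.6353 - 0.6649i) = (-0.3659 + 0.383i)
|010⟩: (0.6615)(0.4917)(0.3929) = 0.1278
|011⟩: (0.6615)(0.4917)(0.6353 - 0.6649i) = (0.2066 - 0.2163i)
|100⟩: (0.75)(-0.8707)(0.3929) = -0.2566
|101⟩: (0.75)(-0.8707)(0.6353 - 0.6649i) = (-0.4149 + 0.4342i)
|110⟩: (0.75)(0.4917)(0.3929) = 0.1449
|111⟩: (0.75)(0.4917)(0.6353 - 0.6649i) = (0.2343 - 0.2452i)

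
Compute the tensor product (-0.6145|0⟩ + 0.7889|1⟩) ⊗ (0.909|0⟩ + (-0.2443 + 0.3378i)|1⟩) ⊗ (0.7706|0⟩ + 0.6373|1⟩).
-0.4304|000⟩ - 0.356|001⟩ + (0.1157 - 0.16i)|010⟩ + (0.09567 - 0.1323i)|011⟩ + 0.5526|100⟩ + 0.457|101⟩ + (-0.1485 + 0.2054i)|110⟩ + (-0.1228 + 0.1698i)|111⟩

amp(|b₁b₂…⟩) = product of the factor amplitudes for bits b₁, b₂, …; only kets whose every factor amplitude is nonzero survive.
|000⟩: (-0.6145)(0.909)(0.7706) = -0.4304
|001⟩: (-0.6145)(0.909)(0.6373) = -0.356
|010⟩: (-0.6145)(-0.2443 + 0.3378i)(0.7706) = (0.1157 - 0.16i)
|011⟩: (-0.6145)(-0.2443 + 0.3378i)(0.6373) = (0.09567 - 0.1323i)
|100⟩: (0.7889)(0.909)(0.7706) = 0.5526
|101⟩: (0.7889)(0.909)(0.6373) = 0.457
|110⟩: (0.7889)(-0.2443 + 0.3378i)(0.7706) = (-0.1485 + 0.2054i)
|111⟩: (0.7889)(-0.2443 + 0.3378i)(0.6373) = (-0.1228 + 0.1698i)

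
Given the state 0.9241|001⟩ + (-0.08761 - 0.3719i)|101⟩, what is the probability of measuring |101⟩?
0.146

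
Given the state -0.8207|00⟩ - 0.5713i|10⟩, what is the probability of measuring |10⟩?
0.3264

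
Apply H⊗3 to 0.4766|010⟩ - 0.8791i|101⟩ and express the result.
(0.1685 - 0.3108i)|000⟩ + (0.1685 + 0.3108i)|001⟩ + (-0.1685 - 0.3108i)|010⟩ + (-0.1685 + 0.3108i)|011⟩ + (0.1685 + 0.3108i)|100⟩ + (0.1685 - 0.3108i)|101⟩ + (-0.1685 + 0.3108i)|110⟩ + (-0.1685 - 0.3108i)|111⟩

H⊗3 gives amp(|y⟩) = (1/2√2) Σ_x (−1)^(x·y) amp(|x⟩), where x·y is the number of positions in which both x and y have a 1.
|000⟩: (0.4766 - 0.8791i)/(2√2) = (0.1685 - 0.3108i)
|001⟩: (0.4766 + 0.8791i)/(2√2) = (0.1685 + 0.3108i)
|010⟩: (-0.4766 - 0.8791i)/(2√2) = (-0.1685 - 0.3108i)
|011⟩: (-0.4766 + 0.8791i)/(2√2) = (-0.1685 + 0.3108i)
|100⟩: (0.4766 + 0.8791i)/(2√2) = (0.1685 + 0.3108i)
|101⟩: (0.4766 - 0.8791i)/(2√2) = (0.1685 - 0.3108i)
|110⟩: (-0.4766 + 0.8791i)/(2√2) = (-0.1685 + 0.3108i)
|111⟩: (-0.4766 - 0.8791i)/(2√2) = (-0.1685 - 0.3108i)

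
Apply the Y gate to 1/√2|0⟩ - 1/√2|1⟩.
(1/√2)i|0⟩ + (1/√2)i|1⟩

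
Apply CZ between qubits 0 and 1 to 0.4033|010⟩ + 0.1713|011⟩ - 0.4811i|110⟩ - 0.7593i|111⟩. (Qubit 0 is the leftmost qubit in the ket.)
0.4033|010⟩ + 0.1713|011⟩ + 0.4811i|110⟩ + 0.7593i|111⟩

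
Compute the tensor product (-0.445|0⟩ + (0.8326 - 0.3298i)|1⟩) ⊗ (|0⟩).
-0.445|00⟩ + (0.8326 - 0.3298i)|10⟩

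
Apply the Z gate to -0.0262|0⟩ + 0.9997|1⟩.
-0.0262|0⟩ - 0.9997|1⟩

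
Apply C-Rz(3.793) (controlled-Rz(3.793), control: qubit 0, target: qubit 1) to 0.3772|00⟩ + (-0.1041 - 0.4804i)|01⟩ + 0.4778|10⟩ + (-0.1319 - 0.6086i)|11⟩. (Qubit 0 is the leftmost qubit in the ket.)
0.3772|00⟩ + (-0.1041 - 0.4804i)|01⟩ + (-0.1529 - 0.4527i)|10⟩ + (0.6188 + 0.06977i)|11⟩

C-Rz(3.793) leaves the control-|0⟩ kets |00⟩, |01⟩ unchanged and applies Rz(3.793) to qubit 1 on the control-|1⟩ pair (|10⟩, |11⟩).
Rz(3.793) = [[e^(−iθ/2), 0], [0, e^(iθ/2)]] with e^(±iθ/2) = cos(θ/2) ± i·sin(θ/2); θ = 3.793, cos(θ/2) ≈ -0.319976, sin(θ/2) ≈ 0.947426.
With a = amp(|10⟩) = 0.4778 and b = amp(|11⟩) = (-0.1319 - 0.6086i):
new amp(|10⟩) = (-0.319976 - 0.947426i)·a = (-0.1529 - 0.4527i)
new amp(|11⟩) = (-0.319976 + 0.947426i)·b = (0.6188 + 0.06977i)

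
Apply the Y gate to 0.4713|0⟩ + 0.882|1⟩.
-0.882i|0⟩ + 0.4713i|1⟩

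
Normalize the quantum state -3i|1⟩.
-i|1⟩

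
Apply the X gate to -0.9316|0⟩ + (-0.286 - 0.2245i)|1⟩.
(-0.286 - 0.2245i)|0⟩ - 0.9316|1⟩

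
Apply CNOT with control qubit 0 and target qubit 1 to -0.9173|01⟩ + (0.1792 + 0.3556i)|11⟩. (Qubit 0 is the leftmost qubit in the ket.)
-0.9173|01⟩ + (0.1792 + 0.3556i)|10⟩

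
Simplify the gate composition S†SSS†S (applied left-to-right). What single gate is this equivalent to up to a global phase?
S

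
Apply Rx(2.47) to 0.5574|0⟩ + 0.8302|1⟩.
(0.1837 - 0.7838i)|0⟩ + (0.2736 - 0.5263i)|1⟩

Rx(2.47) = [[cos(θ/2), −i·sin(θ/2)], [−i·sin(θ/2), cos(θ/2)]]; θ = 2.47, cos(θ/2) ≈ 0.329521, sin(θ/2) ≈ 0.944148.
With a = amp(|0⟩) = 0.5574 and b = amp(|1⟩) = 0.8302:
new amp(|0⟩) = (0.329521)·a + (-0.944148i)·b = (0.1837 - 0.7838i)
new amp(|1⟩) = (-0.944148i)·a + (0.329521)·b = (0.2736 - 0.5263i)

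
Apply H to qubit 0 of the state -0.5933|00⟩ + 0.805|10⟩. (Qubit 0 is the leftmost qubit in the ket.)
0.1497|00⟩ - 0.9887|10⟩

H on qubit 0 mixes each pair of kets that differ only in qubit 0: amplitudes (a, b) of (|…0…⟩, |…1…⟩) become ((a + b)/√2, (a − b)/√2). Kets absent from the input have amplitude 0.
(|00⟩, |10⟩): (a, b) = (-0.5933, 0.805) → (0.1497, -0.9887)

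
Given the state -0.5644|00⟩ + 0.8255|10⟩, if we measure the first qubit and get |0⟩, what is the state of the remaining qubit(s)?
-|0⟩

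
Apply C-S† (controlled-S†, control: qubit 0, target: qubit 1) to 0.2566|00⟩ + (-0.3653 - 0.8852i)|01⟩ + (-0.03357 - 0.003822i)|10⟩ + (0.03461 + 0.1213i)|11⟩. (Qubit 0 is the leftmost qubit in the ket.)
0.2566|00⟩ + (-0.3653 - 0.8852i)|01⟩ + (-0.03357 - 0.003822i)|10⟩ + (0.1213 - 0.03461i)|11⟩

C-S† leaves the control-|0⟩ kets |00⟩, |01⟩ unchanged and applies S† to qubit 1 on the control-|1⟩ pair (|10⟩, |11⟩).
S† = [[1, 0], [0, -i]].
With a = amp(|10⟩) = (-0.03357 - 0.003822i) and b = amp(|11⟩) = (0.03461 + 0.1213i):
new amp(|10⟩) = (1)·a = (-0.03357 - 0.003822i)
new amp(|11⟩) = (-i)·b = (0.1213 - 0.03461i)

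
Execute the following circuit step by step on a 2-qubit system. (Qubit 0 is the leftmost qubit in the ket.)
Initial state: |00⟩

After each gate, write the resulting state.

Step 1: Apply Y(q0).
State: i|10⟩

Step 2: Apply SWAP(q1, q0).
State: i|01⟩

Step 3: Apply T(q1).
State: (-1/√2 + (1/√2)i)|01⟩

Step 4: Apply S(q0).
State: (-1/√2 + (1/√2)i)|01⟩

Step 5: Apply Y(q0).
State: (-1/√2 - (1/√2)i)|11⟩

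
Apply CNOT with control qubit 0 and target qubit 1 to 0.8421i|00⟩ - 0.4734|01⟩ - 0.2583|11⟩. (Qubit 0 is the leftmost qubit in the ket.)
0.8421i|00⟩ - 0.4734|01⟩ - 0.2583|10⟩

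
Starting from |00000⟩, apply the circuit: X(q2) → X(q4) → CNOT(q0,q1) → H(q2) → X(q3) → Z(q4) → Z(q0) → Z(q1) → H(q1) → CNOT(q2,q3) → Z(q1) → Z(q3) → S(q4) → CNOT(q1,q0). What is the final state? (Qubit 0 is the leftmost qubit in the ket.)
(1/2)i|00011⟩ + (1/2)i|00101⟩ - (1/2)i|11011⟩ - (1/2)i|11101⟩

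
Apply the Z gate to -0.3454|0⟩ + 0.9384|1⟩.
-0.3454|0⟩ - 0.9384|1⟩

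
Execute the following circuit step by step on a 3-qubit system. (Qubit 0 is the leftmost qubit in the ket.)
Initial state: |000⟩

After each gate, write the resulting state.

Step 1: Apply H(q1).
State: 1/√2|000⟩ + 1/√2|010⟩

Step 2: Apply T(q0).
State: 1/√2|000⟩ + 1/√2|010⟩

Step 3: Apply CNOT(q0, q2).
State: 1/√2|000⟩ + 1/√2|010⟩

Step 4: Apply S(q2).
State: 1/√2|000⟩ + 1/√2|010⟩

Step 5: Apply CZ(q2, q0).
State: 1/√2|000⟩ + 1/√2|010⟩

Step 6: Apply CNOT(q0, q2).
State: 1/√2|000⟩ + 1/√2|010⟩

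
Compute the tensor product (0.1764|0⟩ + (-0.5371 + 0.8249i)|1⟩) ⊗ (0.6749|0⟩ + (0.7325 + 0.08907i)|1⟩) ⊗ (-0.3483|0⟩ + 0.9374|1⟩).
-0.04147|000⟩ + 0.1116|001⟩ + (-0.045 - 0.005472i)|010⟩ + (0.1211 + 0.01473i)|011⟩ + (0.1263 - 0.1939i)|100⟩ + (-0.3398 + 0.5219i)|101⟩ + (0.1626 - 0.1938i)|110⟩ + (-0.4377 + 0.5216i)|111⟩

amp(|b₁b₂…⟩) = product of the factor amplitudes for bits b₁, b₂, …; only kets whose every factor amplitude is nonzero survive.
|000⟩: (0.1764)(0.6749)(-0.3483) = -0.04147
|001⟩: (0.1764)(0.6749)(0.9374) = 0.1116
|010⟩: (0.1764)(0.7325 + 0.08907i)(-0.3483) = (-0.045 - 0.005472i)
|011⟩: (0.1764)(0.7325 + 0.08907i)(0.9374) = (0.1211 + 0.01473i)
|100⟩: (-0.5371 + 0.8249i)(0.6749)(-0.3483) = (0.1263 - 0.1939i)
|101⟩: (-0.5371 + 0.8249i)(0.6749)(0.9374) = (-0.3398 + 0.5219i)
|110⟩: (-0.5371 + 0.8249i)(0.7325 + 0.08907i)(-0.3483) = (0.1626 - 0.1938i)
|111⟩: (-0.5371 + 0.8249i)(0.7325 + 0.08907i)(0.9374) = (-0.4377 + 0.5216i)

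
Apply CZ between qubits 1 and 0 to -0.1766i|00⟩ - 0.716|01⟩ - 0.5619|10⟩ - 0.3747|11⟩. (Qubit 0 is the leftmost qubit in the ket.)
-0.1766i|00⟩ - 0.716|01⟩ - 0.5619|10⟩ + 0.3747|11⟩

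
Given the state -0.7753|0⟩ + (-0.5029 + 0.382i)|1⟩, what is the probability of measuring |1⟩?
0.3988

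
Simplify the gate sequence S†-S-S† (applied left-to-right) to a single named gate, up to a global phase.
S†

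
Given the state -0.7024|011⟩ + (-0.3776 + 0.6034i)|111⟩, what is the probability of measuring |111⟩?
0.5067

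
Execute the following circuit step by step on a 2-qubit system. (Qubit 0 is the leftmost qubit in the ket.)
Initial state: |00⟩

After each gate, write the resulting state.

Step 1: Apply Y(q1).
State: i|01⟩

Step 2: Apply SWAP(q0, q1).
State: i|10⟩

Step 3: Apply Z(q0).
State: -i|10⟩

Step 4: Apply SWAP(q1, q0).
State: -i|01⟩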